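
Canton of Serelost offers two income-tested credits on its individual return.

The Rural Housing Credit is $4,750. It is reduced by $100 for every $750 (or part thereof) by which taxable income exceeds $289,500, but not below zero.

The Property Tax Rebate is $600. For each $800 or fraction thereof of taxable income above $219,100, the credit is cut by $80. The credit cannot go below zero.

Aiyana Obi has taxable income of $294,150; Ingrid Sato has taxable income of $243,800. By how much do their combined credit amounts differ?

Aiyana ($294,150): Rural Housing Credit: income exceeds $289,500 by $4,650, which is 7 full-or-partial $750 increments; reduction = 7 × $100 = $700, leaving $4,050. Property Tax Rebate: income exceeds $219,100 by $75,050 → 94 increments × $80 = $7,520 ≥ base, so the credit is $0. total $4,050 + $0 = $4,050
Ingrid ($243,800): Rural Housing Credit: $243,800 is at or below the $289,500 threshold, so the full $4,750 applies. Property Tax Rebate: income exceeds $219,100 by $24,700 → 31 increments × $80 = $2,480 ≥ base, so the credit is $0. total $4,750 + $0 = $4,750
Difference: |$4,050 − $4,750| = $700.

$700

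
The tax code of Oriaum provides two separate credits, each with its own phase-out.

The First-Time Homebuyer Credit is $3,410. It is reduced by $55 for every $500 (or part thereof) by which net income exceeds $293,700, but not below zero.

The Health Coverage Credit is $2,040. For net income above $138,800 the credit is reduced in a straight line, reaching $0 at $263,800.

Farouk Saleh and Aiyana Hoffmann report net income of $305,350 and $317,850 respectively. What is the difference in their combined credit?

Farouk ($305,350): First-Time Homebuyer Credit: income exceeds $293,700 by $11,650, which is 24 full-or-partial $500 increments; reduction = 24 × $55 = $1,320, leaving $2,090. Health Coverage Credit: $305,350 is at or above $263,800, so the credit is $0. total $2,090 + $0 = $2,090
Aiyana ($317,850): First-Time Homebuyer Credit: income exceeds $293,700 by $24,150, which is 49 full-or-partial $500 increments; reduction = 49 × $55 = $2,695, leaving $715. Health Coverage Credit: $317,850 is at or above $263,800, so the credit is $0. total $715 + $0 = $715
Difference: |$2,090 − $715| = $1,375.

$1,375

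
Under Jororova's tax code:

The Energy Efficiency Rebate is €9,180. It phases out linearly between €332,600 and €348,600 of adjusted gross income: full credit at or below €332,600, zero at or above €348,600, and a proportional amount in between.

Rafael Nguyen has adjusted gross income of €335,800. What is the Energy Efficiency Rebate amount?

€7,344

Energy Efficiency Rebate: €335,800 is €3,200 into a €16,000 phase-out range, leaving 12,800/16,000 of the credit: €9,180 × 12,800/16,000 = €7,344.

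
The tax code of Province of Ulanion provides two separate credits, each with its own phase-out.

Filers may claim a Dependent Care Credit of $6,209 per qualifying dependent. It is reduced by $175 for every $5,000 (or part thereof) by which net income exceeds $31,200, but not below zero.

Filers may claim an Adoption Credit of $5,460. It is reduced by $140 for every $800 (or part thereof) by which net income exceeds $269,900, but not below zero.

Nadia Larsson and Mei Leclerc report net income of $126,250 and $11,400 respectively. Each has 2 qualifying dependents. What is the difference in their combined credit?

Nadia ($126,250): Dependent Care Credit: base = 2 × $6,209 = $12,418. income exceeds $31,200 by $95,050, which is 20 full-or-partial $5,000 increments; reduction = 20 × $175 = $3,500, leaving $8,918. Adoption Credit: $126,250 is at or below the $269,900 threshold, so the full $5,460 applies. total $8,918 + $5,460 = $14,378
Mei ($11,400): Dependent Care Credit: base = 2 × $6,209 = $12,418. $11,400 is at or below the $31,200 threshold, so the full $12,418 applies. Adoption Credit: $11,400 is at or below the $269,900 threshold, so the full $5,460 applies. total $12,418 + $5,460 = $17,878
Difference: |$14,378 − $17,878| = $3,500.

$3,500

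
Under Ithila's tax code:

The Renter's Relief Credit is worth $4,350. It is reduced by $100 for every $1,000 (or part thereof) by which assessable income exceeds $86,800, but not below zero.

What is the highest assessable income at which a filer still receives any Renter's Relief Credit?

$129,800

After 43 increments the reduction is 43 × $100 = $4,300, leaving $50; one more increment wipes it out. Increment 43 ends at excess 43 × $1,000 = $43,000, so the highest qualifying income is $86,800 + $43,000 = $129,800.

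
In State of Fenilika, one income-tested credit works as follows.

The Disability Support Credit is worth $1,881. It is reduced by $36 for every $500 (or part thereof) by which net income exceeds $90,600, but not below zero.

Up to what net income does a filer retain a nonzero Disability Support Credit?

$116,600

After 52 increments the reduction is 52 × $36 = $1,872, leaving $9; one more increment wipes it out. Increment 52 ends at excess 52 × $500 = $26,000, so the highest qualifying income is $90,600 + $26,000 = $116,600.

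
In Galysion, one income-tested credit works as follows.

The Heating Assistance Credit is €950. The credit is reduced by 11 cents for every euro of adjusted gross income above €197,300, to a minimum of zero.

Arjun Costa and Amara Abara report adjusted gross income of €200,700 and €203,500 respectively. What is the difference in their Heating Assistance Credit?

Arjun (€200,700): Heating Assistance Credit: 11% of the €3,400 excess over €197,300 is €374; credit = €950 − €374 = €576.
Amara (€203,500): Heating Assistance Credit: 11% of the €6,200 excess over €197,300 is €682; credit = €950 − €682 = €268.
Difference: |€576 − €268| = €308.

€308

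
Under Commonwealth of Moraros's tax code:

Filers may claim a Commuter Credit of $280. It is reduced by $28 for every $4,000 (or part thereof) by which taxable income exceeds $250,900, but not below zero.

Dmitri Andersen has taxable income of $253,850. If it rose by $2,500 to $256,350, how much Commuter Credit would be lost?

At $253,850 — income exceeds $250,900 by $2,950, which is 1 full-or-partial $4,000 increment; reduction = 1 × $28 = $28, leaving $252.
At $256,350 — income exceeds $250,900 by $5,450, which is 2 full-or-partial $4,000 increments; reduction = 2 × $28 = $56, leaving $224.
Lost: $252 − $224 = $28.

$28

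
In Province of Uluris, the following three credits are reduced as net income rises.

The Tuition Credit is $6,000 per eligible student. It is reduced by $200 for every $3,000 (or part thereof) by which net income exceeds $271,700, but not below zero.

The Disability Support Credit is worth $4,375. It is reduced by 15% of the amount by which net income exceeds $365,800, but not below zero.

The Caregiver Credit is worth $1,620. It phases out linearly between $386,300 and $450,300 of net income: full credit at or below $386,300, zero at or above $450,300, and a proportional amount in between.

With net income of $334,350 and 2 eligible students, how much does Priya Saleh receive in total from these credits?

Tuition Credit: base = 2 × $6,000 = $12,000. income exceeds $271,700 by $62,650, which is 21 full-or-partial $3,000 increments; reduction = 21 × $200 = $4,200, leaving $7,800.
Disability Support Credit: $334,350 is at or below the $365,800 threshold, so the full $4,375 applies.
Caregiver Credit: $334,350 is at or below the $386,300 threshold, so the full $1,620 applies.
Total: $7,800 + $4,375 + $1,620 = $13,795.

$13,795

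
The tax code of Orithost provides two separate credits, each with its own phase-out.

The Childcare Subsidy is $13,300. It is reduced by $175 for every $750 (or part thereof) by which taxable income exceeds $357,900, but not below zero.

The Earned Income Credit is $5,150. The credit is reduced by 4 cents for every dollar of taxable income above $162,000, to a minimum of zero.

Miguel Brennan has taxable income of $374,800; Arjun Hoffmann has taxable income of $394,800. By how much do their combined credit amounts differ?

$4,725

Miguel ($374,800): Childcare Subsidy: income exceeds $357,900 by $16,900, which is 23 full-or-partial $750 increments; reduction = 23 × $175 = $4,025, leaving $9,275. Earned Income Credit: 4% of the $212,800 excess over $162,000 is $8,512 ≥ base, so the credit is $0. total $9,275 + $0 = $9,275
Arjun ($394,800): Childcare Subsidy: income exceeds $357,900 by $36,900, which is 50 full-or-partial $750 increments; reduction = 50 × $175 = $8,750, leaving $4,550. Earned Income Credit: 4% of the $232,800 excess over $162,000 is $9,312 ≥ base, so the credit is $0. total $4,550 + $0 = $4,550
Difference: |$9,275 − $4,550| = $4,725.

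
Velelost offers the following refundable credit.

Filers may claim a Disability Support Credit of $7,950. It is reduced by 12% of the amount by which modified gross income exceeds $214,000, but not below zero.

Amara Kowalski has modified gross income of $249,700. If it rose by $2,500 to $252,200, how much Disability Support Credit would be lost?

At $249,700 — 12% of the $35,700 excess over $214,000 is $4,284; credit = $7,950 − $4,284 = $3,666.
At $252,200 — 12% of the $38,200 excess over $214,000 is $4,584; credit = $7,950 − $4,584 = $3,366.
Lost: $3,666 − $3,366 = $300.

$300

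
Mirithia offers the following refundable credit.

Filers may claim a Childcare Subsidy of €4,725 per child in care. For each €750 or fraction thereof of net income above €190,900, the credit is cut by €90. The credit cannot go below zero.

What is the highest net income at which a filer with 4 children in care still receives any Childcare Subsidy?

€347,650

Full credit = 4 × €4,725 = €18,900.
After 209 increments the reduction is 209 × €90 = €18,810, leaving €90; one more increment wipes it out. Increment 209 ends at excess 209 × €750 = €156,750, so the highest qualifying income is €190,900 + €156,750 = €347,650.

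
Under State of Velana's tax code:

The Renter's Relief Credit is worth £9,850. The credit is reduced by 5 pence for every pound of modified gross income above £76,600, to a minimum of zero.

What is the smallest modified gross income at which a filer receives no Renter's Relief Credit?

The credit falls by 5% of each pound above £76,600, so it reaches zero when the excess is £9,850 / 5% = £197,000: income = £76,600 + £197,000 = £273,600.

£273,600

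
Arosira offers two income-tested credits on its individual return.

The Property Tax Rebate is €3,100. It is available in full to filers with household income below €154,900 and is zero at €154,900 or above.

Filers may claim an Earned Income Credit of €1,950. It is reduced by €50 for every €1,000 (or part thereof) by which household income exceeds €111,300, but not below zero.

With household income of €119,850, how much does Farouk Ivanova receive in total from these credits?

€4,600

Property Tax Rebate: €119,850 is below the €154,900 cutoff, so the full €3,100 applies.
Earned Income Credit: income exceeds €111,300 by €8,550, which is 9 full-or-partial €1,000 increments; reduction = 9 × €50 = €450, leaving €1,500.
Total: €3,100 + €1,500 = €4,600.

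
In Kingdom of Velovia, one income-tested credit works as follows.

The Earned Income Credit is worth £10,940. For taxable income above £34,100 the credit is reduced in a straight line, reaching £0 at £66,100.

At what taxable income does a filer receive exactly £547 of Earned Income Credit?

£547 is 547/10,940 of the full £10,940, so 10,393/10,940 of the £32,000 range has been used: income = £34,100 + £32,000 × 10,393/10,940 = £64,500.

£64,500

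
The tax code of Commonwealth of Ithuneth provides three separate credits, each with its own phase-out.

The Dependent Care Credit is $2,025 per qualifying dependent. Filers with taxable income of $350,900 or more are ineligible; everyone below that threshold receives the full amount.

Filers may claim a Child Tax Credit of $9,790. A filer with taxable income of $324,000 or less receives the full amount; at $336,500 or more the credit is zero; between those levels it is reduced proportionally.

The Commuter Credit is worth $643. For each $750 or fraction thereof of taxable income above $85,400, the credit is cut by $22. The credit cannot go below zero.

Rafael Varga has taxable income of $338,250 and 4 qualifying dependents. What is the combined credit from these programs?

Dependent Care Credit: base = 4 × $2,025 = $8,100. $338,250 is below the $350,900 cutoff, so the full $8,100 applies.
Child Tax Credit: $338,250 is at or above $336,500, so the credit is $0.
Commuter Credit: income exceeds $85,400 by $252,850 → 338 increments × $22 = $7,436 ≥ base, so the credit is $0.
Total: $8,100 + $0 + $0 = $8,100.

$8,100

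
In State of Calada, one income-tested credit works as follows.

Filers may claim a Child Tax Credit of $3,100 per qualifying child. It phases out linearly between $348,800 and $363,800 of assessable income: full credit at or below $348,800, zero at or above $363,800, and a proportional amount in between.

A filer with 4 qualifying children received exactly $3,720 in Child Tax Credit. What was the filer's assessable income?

$359,300

Full credit = 4 × $3,100 = $12,400.
$3,720 is 3,720/12,400 of the full $12,400, so 8,680/12,400 of the $15,000 range has been used: income = $348,800 + $15,000 × 8,680/12,400 = $359,300.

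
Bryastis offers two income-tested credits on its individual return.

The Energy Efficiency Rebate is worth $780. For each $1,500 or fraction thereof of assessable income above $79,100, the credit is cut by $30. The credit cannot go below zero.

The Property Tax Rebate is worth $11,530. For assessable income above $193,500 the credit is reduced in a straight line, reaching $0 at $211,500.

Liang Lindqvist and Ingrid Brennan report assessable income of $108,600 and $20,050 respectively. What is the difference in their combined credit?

$600

Liang ($108,600): Energy Efficiency Rebate: income exceeds $79,100 by $29,500, which is 20 full-or-partial $1,500 increments; reduction = 20 × $30 = $600, leaving $180. Property Tax Rebate: $108,600 is at or below the $193,500 threshold, so the full $11,530 applies. total $180 + $11,530 = $11,710
Ingrid ($20,050): Energy Efficiency Rebate: $20,050 is at or below the $79,100 threshold, so the full $780 applies. Property Tax Rebate: $20,050 is at or below the $193,500 threshold, so the full $11,530 applies. total $780 + $11,530 = $12,310
Difference: |$11,710 − $12,310| = $600.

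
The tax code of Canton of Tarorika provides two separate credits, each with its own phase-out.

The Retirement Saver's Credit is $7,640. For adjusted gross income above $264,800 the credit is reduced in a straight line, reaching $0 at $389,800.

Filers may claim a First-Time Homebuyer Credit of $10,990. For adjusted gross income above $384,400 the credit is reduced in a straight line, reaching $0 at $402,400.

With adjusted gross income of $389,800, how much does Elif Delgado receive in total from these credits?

$7,693

Retirement Saver's Credit: $389,800 is at or above $389,800, so the credit is $0.
First-Time Homebuyer Credit: $389,800 is $5,400 into a $18,000 phase-out range, leaving 12,600/18,000 of the credit: $10,990 × 12,600/18,000 = $7,693.
Total: $0 + $7,693 = $7,693.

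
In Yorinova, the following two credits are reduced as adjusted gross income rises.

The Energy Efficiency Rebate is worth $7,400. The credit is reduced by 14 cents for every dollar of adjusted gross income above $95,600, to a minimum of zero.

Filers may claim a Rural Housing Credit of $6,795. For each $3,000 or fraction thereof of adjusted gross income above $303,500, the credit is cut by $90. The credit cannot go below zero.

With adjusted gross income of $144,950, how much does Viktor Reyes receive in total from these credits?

$7,286

Energy Efficiency Rebate: 14% of the $49,350 excess over $95,600 is $6,909; credit = $7,400 − $6,909 = $491.
Rural Housing Credit: $144,950 is at or below the $303,500 threshold, so the full $6,795 applies.
Total: $491 + $6,795 = $7,286.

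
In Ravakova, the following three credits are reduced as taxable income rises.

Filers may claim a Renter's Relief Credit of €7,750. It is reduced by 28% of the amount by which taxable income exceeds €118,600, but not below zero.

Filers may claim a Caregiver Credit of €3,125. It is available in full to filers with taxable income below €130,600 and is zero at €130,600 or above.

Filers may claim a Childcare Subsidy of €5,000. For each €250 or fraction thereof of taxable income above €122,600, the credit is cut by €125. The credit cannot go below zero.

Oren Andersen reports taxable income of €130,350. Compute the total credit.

Renter's Relief Credit: 28% of the €11,750 excess over €118,600 is €3,290; credit = €7,750 − €3,290 = €4,460.
Caregiver Credit: €130,350 is below the €130,600 cutoff, so the full €3,125 applies.
Childcare Subsidy: income exceeds €122,600 by €7,750, which is 31 full-or-partial €250 increments; reduction = 31 × €125 = €3,875, leaving €1,125.
Total: €4,460 + €3,125 + €1,125 = €8,710.

€8,710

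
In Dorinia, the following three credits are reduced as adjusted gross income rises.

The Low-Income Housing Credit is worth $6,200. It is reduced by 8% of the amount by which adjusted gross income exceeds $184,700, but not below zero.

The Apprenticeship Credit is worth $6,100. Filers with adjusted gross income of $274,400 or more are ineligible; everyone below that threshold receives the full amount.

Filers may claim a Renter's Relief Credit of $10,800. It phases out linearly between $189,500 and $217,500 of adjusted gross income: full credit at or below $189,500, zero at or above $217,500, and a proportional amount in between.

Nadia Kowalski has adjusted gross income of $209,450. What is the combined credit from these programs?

$13,425

Low-Income Housing Credit: 8% of the $24,750 excess over $184,700 is $1,980; credit = $6,200 − $1,980 = $4,220.
Apprenticeship Credit: $209,450 is below the $274,400 cutoff, so the full $6,100 applies.
Renter's Relief Credit: $209,450 is $19,950 into a $28,000 phase-out range, leaving 8,050/28,000 of the credit: $10,800 × 8,050/28,000 = $3,105.
Total: $4,220 + $6,100 + $3,105 = $13,425.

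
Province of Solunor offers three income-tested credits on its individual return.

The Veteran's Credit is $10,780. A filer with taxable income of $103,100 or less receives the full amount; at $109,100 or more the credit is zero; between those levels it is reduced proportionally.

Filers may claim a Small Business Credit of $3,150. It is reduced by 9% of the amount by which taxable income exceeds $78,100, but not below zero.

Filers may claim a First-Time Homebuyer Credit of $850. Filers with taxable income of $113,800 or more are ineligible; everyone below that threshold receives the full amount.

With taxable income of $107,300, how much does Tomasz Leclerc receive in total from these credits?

$4,606

Veteran's Credit: $107,300 is $4,200 into a $6,000 phase-out range, leaving 1,800/6,000 of the credit: $10,780 × 1,800/6,000 = $3,234.
Small Business Credit: 9% of the $29,200 excess over $78,100 is $2,628; credit = $3,150 − $2,628 = $522.
First-Time Homebuyer Credit: $107,300 is below the $113,800 cutoff, so the full $850 applies.
Total: $3,234 + $522 + $850 = $4,606.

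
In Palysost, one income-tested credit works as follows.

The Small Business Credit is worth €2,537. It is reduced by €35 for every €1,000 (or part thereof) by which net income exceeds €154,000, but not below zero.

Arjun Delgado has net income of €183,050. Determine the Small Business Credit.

Small Business Credit: income exceeds €154,000 by €29,050, which is 30 full-or-partial €1,000 increments; reduction = 30 × €35 = €1,050, leaving €1,487.

€1,487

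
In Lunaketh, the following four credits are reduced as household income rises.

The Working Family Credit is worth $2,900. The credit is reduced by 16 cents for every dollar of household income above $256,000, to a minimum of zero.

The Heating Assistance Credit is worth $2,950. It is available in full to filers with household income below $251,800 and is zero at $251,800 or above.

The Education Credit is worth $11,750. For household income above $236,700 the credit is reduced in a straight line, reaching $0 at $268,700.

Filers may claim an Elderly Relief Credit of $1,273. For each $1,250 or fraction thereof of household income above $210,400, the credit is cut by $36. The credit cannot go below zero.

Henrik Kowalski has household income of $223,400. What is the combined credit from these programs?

Working Family Credit: $223,400 is at or below the $256,000 threshold, so the full $2,900 applies.
Heating Assistance Credit: $223,400 is below the $251,800 cutoff, so the full $2,950 applies.
Education Credit: $223,400 is at or below the $236,700 threshold, so the full $11,750 applies.
Elderly Relief Credit: income exceeds $210,400 by $13,000, which is 11 full-or-partial $1,250 increments; reduction = 11 × $36 = $396, leaving $877.
Total: $2,900 + $2,950 + $11,750 + $877 = $18,477.

$18,477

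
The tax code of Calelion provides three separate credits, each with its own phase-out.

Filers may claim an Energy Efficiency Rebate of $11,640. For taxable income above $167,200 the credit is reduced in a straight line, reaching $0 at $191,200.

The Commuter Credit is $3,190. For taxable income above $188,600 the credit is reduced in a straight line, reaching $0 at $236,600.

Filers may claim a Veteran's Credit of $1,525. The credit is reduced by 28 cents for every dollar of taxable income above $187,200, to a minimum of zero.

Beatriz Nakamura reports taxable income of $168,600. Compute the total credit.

Energy Efficiency Rebate: $168,600 is $1,400 into a $24,000 phase-out range, leaving 22,600/24,000 of the credit: $11,640 × 22,600/24,000 = $10,961.
Commuter Credit: $168,600 is at or below the $188,600 threshold, so the full $3,190 applies.
Veteran's Credit: $168,600 is at or below the $187,200 threshold, so the full $1,525 applies.
Total: $10,961 + $3,190 + $1,525 = $15,676.

$15,676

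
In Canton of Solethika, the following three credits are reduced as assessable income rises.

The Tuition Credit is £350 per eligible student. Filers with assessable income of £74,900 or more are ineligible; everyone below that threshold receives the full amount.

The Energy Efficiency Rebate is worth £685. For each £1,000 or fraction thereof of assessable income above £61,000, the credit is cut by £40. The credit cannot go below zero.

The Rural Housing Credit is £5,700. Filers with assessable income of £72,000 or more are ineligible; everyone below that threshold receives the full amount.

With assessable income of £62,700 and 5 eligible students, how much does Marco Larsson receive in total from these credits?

Tuition Credit: base = 5 × £350 = £1,750. £62,700 is below the £74,900 cutoff, so the full £1,750 applies.
Energy Efficiency Rebate: income exceeds £61,000 by £1,700, which is 2 full-or-partial £1,000 increments; reduction = 2 × £40 = £80, leaving £605.
Rural Housing Credit: £62,700 is below the £72,000 cutoff, so the full £5,700 applies.
Total: £1,750 + £605 + £5,700 = £8,055.

£8,055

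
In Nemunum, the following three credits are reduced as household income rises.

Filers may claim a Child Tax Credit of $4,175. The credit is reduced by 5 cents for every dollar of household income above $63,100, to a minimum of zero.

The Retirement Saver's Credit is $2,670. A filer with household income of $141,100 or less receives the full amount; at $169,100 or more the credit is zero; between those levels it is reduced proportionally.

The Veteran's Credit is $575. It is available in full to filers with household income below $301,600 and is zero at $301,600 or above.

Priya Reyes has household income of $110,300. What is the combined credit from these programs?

Child Tax Credit: 5% of the $47,200 excess over $63,100 is $2,360; credit = $4,175 − $2,360 = $1,815.
Retirement Saver's Credit: $110,300 is at or below the $141,100 threshold, so the full $2,670 applies.
Veteran's Credit: $110,300 is below the $301,600 cutoff, so the full $575 applies.
Total: $1,815 + $2,670 + $575 = $5,060.

$5,060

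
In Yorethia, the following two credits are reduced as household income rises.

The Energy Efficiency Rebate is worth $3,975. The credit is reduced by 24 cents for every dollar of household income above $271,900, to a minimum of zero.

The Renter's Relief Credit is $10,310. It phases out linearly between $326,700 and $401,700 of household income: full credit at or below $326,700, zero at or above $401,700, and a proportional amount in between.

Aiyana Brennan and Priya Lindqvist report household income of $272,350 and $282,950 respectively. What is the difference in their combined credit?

Aiyana ($272,350): Energy Efficiency Rebate: 24% of the $450 excess over $271,900 is $108; credit = $3,975 − $108 = $3,867. Renter's Relief Credit: $272,350 is at or below the $326,700 threshold, so the full $10,310 applies. total $3,867 + $10,310 = $14,177
Priya ($282,950): Energy Efficiency Rebate: 24% of the $11,050 excess over $271,900 is $2,652; credit = $3,975 − $2,652 = $1,323. Renter's Relief Credit: $282,950 is at or below the $326,700 threshold, so the full $10,310 applies. total $1,323 + $10,310 = $11,633
Difference: |$14,177 − $11,633| = $2,544.

$2,544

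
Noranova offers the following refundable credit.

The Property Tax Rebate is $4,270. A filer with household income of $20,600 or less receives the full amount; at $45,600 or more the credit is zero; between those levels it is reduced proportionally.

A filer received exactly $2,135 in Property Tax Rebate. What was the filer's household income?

$2,135 is 2,135/4,270 of the full $4,270, so 2,135/4,270 of the $25,000 range has been used: income = $20,600 + $25,000 × 2,135/4,270 = $33,100.

$33,100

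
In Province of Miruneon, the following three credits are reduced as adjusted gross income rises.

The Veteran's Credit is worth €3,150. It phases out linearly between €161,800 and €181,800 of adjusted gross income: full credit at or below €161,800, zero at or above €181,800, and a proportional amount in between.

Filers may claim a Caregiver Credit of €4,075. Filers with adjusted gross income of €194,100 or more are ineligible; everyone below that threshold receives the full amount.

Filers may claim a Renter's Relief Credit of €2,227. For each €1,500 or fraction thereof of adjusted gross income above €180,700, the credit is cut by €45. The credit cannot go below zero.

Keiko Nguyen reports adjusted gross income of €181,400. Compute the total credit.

€6,320

Veteran's Credit: €181,400 is €19,600 into a €20,000 phase-out range, leaving 400/20,000 of the credit: €3,150 × 400/20,000 = €63.
Caregiver Credit: €181,400 is below the €194,100 cutoff, so the full €4,075 applies.
Renter's Relief Credit: income exceeds €180,700 by €700, which is 1 full-or-partial €1,500 increment; reduction = 1 × €45 = €45, leaving €2,182.
Total: €63 + €4,075 + €2,182 = €6,320.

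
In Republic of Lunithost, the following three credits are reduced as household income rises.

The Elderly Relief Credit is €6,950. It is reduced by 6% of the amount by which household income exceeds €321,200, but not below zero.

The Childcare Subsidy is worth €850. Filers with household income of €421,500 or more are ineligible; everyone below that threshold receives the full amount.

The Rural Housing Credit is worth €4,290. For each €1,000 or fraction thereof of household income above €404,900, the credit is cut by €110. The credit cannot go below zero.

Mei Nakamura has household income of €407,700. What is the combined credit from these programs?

€6,570

Elderly Relief Credit: 6% of the €86,500 excess over €321,200 is €5,190; credit = €6,950 − €5,190 = €1,760.
Childcare Subsidy: €407,700 is below the €421,500 cutoff, so the full €850 applies.
Rural Housing Credit: income exceeds €404,900 by €2,800, which is 3 full-or-partial €1,000 increments; reduction = 3 × €110 = €330, leaving €3,960.
Total: €1,760 + €850 + €3,960 = €6,570.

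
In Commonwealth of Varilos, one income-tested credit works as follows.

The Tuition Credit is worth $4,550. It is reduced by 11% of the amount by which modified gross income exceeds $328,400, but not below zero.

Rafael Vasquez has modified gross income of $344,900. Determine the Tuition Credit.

$2,735

Tuition Credit: 11% of the $16,500 excess over $328,400 is $1,815; credit = $4,550 − $1,815 = $2,735.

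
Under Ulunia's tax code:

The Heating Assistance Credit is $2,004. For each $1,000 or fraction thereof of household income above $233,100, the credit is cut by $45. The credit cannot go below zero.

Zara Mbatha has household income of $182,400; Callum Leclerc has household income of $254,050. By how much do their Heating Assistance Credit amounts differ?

Zara ($182,400): Heating Assistance Credit: $182,400 is at or below the $233,100 threshold, so the full $2,004 applies.
Callum ($254,050): Heating Assistance Credit: income exceeds $233,100 by $20,950, which is 21 full-or-partial $1,000 increments; reduction = 21 × $45 = $945, leaving $1,059.
Difference: |$2,004 − $1,059| = $945.

$945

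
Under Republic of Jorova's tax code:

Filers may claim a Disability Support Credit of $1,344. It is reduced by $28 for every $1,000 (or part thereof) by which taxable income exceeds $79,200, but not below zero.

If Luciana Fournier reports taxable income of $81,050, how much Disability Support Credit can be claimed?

$1,288

Disability Support Credit: income exceeds $79,200 by $1,850, which is 2 full-or-partial $1,000 increments; reduction = 2 × $28 = $56, leaving $1,288.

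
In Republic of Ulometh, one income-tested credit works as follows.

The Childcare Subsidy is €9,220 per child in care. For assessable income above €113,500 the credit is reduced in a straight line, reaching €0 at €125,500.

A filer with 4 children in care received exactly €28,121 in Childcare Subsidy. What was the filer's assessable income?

Full credit = 4 × €9,220 = €36,880.
€28,121 is 28,121/36,880 of the full €36,880, so 8,759/36,880 of the €12,000 range has been used: income = €113,500 + €12,000 × 8,759/36,880 = €116,350.

€116,350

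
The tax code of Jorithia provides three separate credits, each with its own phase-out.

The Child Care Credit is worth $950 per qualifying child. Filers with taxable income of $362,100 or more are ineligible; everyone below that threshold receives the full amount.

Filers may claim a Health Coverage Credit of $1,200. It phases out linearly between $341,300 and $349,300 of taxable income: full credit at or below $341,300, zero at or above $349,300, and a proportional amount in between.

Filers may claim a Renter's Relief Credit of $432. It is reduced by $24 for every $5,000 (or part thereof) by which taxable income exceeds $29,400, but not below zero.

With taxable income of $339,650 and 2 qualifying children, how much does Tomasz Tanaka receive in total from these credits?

Child Care Credit: base = 2 × $950 = $1,900. $339,650 is below the $362,100 cutoff, so the full $1,900 applies.
Health Coverage Credit: $339,650 is at or below the $341,300 threshold, so the full $1,200 applies.
Renter's Relief Credit: income exceeds $29,400 by $310,250 → 63 increments × $24 = $1,512 ≥ base, so the credit is $0.
Total: $1,900 + $1,200 + $0 = $3,100.

$3,100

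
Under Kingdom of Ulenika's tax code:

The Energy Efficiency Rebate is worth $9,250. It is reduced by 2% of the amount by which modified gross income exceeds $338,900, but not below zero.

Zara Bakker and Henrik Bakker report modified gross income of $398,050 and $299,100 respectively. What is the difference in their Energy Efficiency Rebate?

Zara ($398,050): Energy Efficiency Rebate: 2% of the $59,150 excess over $338,900 is $1,183; credit = $9,250 − $1,183 = $8,067.
Henrik ($299,100): Energy Efficiency Rebate: $299,100 is at or below the $338,900 threshold, so the full $9,250 applies.
Difference: |$8,067 − $9,250| = $1,183.

$1,183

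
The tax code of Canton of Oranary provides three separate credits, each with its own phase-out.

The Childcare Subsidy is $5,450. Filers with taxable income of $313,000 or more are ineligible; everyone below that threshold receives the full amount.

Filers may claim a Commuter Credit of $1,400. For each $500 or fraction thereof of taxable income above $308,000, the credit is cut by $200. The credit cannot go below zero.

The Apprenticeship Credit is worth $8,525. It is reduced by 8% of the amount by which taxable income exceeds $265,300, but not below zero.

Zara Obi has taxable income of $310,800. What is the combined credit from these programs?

Childcare Subsidy: $310,800 is below the $313,000 cutoff, so the full $5,450 applies.
Commuter Credit: income exceeds $308,000 by $2,800, which is 6 full-or-partial $500 increments; reduction = 6 × $200 = $1,200, leaving $200.
Apprenticeship Credit: 8% of the $45,500 excess over $265,300 is $3,640; credit = $8,525 − $3,640 = $4,885.
Total: $5,450 + $200 + $4,885 = $10,535.

$10,535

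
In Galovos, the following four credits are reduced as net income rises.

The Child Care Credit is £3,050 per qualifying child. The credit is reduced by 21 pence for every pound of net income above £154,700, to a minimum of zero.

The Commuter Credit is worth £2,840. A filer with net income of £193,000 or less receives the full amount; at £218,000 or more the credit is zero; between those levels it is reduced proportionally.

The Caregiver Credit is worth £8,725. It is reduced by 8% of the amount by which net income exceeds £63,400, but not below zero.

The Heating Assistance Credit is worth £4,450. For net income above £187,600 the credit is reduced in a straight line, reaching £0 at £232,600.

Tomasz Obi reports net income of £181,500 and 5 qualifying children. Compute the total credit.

£16,912

Child Care Credit: base = 5 × £3,050 = £15,250. 21% of the £26,800 excess over £154,700 is £5,628; credit = £15,250 − £5,628 = £9,622.
Commuter Credit: £181,500 is at or below the £193,000 threshold, so the full £2,840 applies.
Caregiver Credit: 8% of the £118,100 excess over £63,400 is £9,448 ≥ base, so the credit is £0.
Heating Assistance Credit: £181,500 is at or below the £187,600 threshold, so the full £4,450 applies.
Total: £9,622 + £2,840 + £0 + £4,450 = £16,912.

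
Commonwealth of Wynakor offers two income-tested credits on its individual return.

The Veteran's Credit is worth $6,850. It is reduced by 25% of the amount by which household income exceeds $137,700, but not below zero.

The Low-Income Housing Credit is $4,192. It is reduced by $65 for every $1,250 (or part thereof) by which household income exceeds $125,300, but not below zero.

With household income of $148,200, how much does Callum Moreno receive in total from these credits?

$7,182

Veteran's Credit: 25% of the $10,500 excess over $137,700 is $2,625; credit = $6,850 − $2,625 = $4,225.
Low-Income Housing Credit: income exceeds $125,300 by $22,900, which is 19 full-or-partial $1,250 increments; reduction = 19 × $65 = $1,235, leaving $2,957.
Total: $4,225 + $2,957 = $7,182.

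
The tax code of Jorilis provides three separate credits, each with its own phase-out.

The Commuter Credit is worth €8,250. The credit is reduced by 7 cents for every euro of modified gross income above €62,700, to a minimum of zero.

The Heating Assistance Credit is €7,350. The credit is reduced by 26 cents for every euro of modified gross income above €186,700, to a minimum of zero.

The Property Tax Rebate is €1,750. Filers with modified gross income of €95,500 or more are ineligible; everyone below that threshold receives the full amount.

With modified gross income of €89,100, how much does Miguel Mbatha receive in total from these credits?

€15,502

Commuter Credit: 7% of the €26,400 excess over €62,700 is €1,848; credit = €8,250 − €1,848 = €6,402.
Heating Assistance Credit: €89,100 is at or below the €186,700 threshold, so the full €7,350 applies.
Property Tax Rebate: €89,100 is below the €95,500 cutoff, so the full €1,750 applies.
Total: €6,402 + €7,350 + €1,750 = €15,502.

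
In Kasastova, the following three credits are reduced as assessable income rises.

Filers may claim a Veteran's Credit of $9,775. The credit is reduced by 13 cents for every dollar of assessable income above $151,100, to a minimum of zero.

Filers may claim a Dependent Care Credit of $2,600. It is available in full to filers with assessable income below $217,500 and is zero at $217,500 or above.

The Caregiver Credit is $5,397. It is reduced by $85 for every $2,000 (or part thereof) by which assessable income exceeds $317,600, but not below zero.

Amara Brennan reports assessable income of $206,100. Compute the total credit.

$10,622

Veteran's Credit: 13% of the $55,000 excess over $151,100 is $7,150; credit = $9,775 − $7,150 = $2,625.
Dependent Care Credit: $206,100 is below the $217,500 cutoff, so the full $2,600 applies.
Caregiver Credit: $206,100 is at or below the $317,600 threshold, so the full $5,397 applies.
Total: $2,625 + $2,600 + $5,397 = $10,622.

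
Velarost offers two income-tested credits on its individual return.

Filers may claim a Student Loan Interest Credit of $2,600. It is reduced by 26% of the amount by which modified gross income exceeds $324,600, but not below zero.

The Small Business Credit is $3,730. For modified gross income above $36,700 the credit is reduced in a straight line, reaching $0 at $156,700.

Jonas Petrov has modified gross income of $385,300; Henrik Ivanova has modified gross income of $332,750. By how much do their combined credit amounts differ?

$481

Jonas ($385,300): Student Loan Interest Credit: 26% of the $60,700 excess over $324,600 is $15,782 ≥ base, so the credit is $0. Small Business Credit: $385,300 is at or above $156,700, so the credit is $0. total $0 + $0 = $0
Henrik ($332,750): Student Loan Interest Credit: 26% of the $8,150 excess over $324,600 is $2,119; credit = $2,600 − $2,119 = $481. Small Business Credit: $332,750 is at or above $156,700, so the credit is $0. total $481 + $0 = $481
Difference: |$0 − $481| = $481.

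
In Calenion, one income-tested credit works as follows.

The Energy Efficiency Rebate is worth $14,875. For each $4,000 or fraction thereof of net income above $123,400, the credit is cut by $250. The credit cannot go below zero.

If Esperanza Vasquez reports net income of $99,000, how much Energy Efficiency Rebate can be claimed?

Energy Efficiency Rebate: $99,000 is at or below the $123,400 threshold, so the full $14,875 applies.

$14,875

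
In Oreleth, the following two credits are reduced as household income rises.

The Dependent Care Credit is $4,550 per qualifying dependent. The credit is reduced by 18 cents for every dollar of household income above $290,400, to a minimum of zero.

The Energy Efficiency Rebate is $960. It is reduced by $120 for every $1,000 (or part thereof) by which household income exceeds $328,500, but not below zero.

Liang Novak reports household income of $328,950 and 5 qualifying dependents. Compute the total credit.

Dependent Care Credit: base = 5 × $4,550 = $22,750. 18% of the $38,550 excess over $290,400 is $6,939; credit = $22,750 − $6,939 = $15,811.
Energy Efficiency Rebate: income exceeds $328,500 by $450, which is 1 full-or-partial $1,000 increment; reduction = 1 × $120 = $120, leaving $840.
Total: $15,811 + $840 = $16,651.

$16,651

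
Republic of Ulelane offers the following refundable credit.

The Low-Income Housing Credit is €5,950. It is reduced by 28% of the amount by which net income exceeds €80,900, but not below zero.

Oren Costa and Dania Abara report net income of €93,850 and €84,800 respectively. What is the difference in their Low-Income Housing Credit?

€2,534

Oren (€93,850): Low-Income Housing Credit: 28% of the €12,950 excess over €80,900 is €3,626; credit = €5,950 − €3,626 = €2,324.
Dania (€84,800): Low-Income Housing Credit: 28% of the €3,900 excess over €80,900 is €1,092; credit = €5,950 − €1,092 = €4,858.
Difference: |€2,324 − €4,858| = €2,534.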